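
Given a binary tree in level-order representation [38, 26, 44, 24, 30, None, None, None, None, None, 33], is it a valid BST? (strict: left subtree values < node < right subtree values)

Level-order array: [38, 26, 44, 24, 30, None, None, None, None, None, 33]
Validate using subtree bounds (lo, hi): at each node, require lo < value < hi,
then recurse left with hi=value and right with lo=value.
Preorder trace (stopping at first violation):
  at node 38 with bounds (-inf, +inf): OK
  at node 26 with bounds (-inf, 38): OK
  at node 24 with bounds (-inf, 26): OK
  at node 30 with bounds (26, 38): OK
  at node 33 with bounds (30, 38): OK
  at node 44 with bounds (38, +inf): OK
No violation found at any node.
Result: Valid BST


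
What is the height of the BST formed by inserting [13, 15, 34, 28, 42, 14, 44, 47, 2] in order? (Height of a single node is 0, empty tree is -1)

Insertion order: [13, 15, 34, 28, 42, 14, 44, 47, 2]
Tree (level-order array): [13, 2, 15, None, None, 14, 34, None, None, 28, 42, None, None, None, 44, None, 47]
Compute height bottom-up (empty subtree = -1):
  height(2) = 1 + max(-1, -1) = 0
  height(14) = 1 + max(-1, -1) = 0
  height(28) = 1 + max(-1, -1) = 0
  height(47) = 1 + max(-1, -1) = 0
  height(44) = 1 + max(-1, 0) = 1
  height(42) = 1 + max(-1, 1) = 2
  height(34) = 1 + max(0, 2) = 3
  height(15) = 1 + max(0, 3) = 4
  height(13) = 1 + max(0, 4) = 5
Height = 5


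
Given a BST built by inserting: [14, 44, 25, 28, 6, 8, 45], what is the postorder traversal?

Tree insertion order: [14, 44, 25, 28, 6, 8, 45]
Tree (level-order array): [14, 6, 44, None, 8, 25, 45, None, None, None, 28]
Postorder traversal: [8, 6, 28, 25, 45, 44, 14]


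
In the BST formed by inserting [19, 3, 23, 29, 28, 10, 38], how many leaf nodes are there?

Tree built from: [19, 3, 23, 29, 28, 10, 38]
Tree (level-order array): [19, 3, 23, None, 10, None, 29, None, None, 28, 38]
Rule: A leaf has 0 children.
Per-node child counts:
  node 19: 2 child(ren)
  node 3: 1 child(ren)
  node 10: 0 child(ren)
  node 23: 1 child(ren)
  node 29: 2 child(ren)
  node 28: 0 child(ren)
  node 38: 0 child(ren)
Matching nodes: [10, 28, 38]
Count of leaf nodes: 3


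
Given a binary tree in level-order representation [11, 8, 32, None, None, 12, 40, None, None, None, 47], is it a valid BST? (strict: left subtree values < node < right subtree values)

Level-order array: [11, 8, 32, None, None, 12, 40, None, None, None, 47]
Validate using subtree bounds (lo, hi): at each node, require lo < value < hi,
then recurse left with hi=value and right with lo=value.
Preorder trace (stopping at first violation):
  at node 11 with bounds (-inf, +inf): OK
  at node 8 with bounds (-inf, 11): OK
  at node 32 with bounds (11, +inf): OK
  at node 12 with bounds (11, 32): OK
  at node 40 with bounds (32, +inf): OK
  at node 47 with bounds (40, +inf): OK
No violation found at any node.
Result: Valid BST


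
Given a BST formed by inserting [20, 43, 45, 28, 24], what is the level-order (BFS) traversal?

Tree insertion order: [20, 43, 45, 28, 24]
Tree (level-order array): [20, None, 43, 28, 45, 24]
BFS from the root, enqueuing left then right child of each popped node:
  queue [20] -> pop 20, enqueue [43], visited so far: [20]
  queue [43] -> pop 43, enqueue [28, 45], visited so far: [20, 43]
  queue [28, 45] -> pop 28, enqueue [24], visited so far: [20, 43, 28]
  queue [45, 24] -> pop 45, enqueue [none], visited so far: [20, 43, 28, 45]
  queue [24] -> pop 24, enqueue [none], visited so far: [20, 43, 28, 45, 24]
Result: [20, 43, 28, 45, 24]


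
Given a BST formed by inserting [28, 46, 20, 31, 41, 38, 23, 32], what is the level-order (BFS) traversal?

Tree insertion order: [28, 46, 20, 31, 41, 38, 23, 32]
Tree (level-order array): [28, 20, 46, None, 23, 31, None, None, None, None, 41, 38, None, 32]
BFS from the root, enqueuing left then right child of each popped node:
  queue [28] -> pop 28, enqueue [20, 46], visited so far: [28]
  queue [20, 46] -> pop 20, enqueue [23], visited so far: [28, 20]
  queue [46, 23] -> pop 46, enqueue [31], visited so far: [28, 20, 46]
  queue [23, 31] -> pop 23, enqueue [none], visited so far: [28, 20, 46, 23]
  queue [31] -> pop 31, enqueue [41], visited so far: [28, 20, 46, 23, 31]
  queue [41] -> pop 41, enqueue [38], visited so far: [28, 20, 46, 23, 31, 41]
  queue [38] -> pop 38, enqueue [32], visited so far: [28, 20, 46, 23, 31, 41, 38]
  queue [32] -> pop 32, enqueue [none], visited so far: [28, 20, 46, 23, 31, 41, 38, 32]
Result: [28, 20, 46, 23, 31, 41, 38, 32]


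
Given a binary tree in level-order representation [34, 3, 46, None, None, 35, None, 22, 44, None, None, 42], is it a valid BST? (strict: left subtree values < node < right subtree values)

Level-order array: [34, 3, 46, None, None, 35, None, 22, 44, None, None, 42]
Validate using subtree bounds (lo, hi): at each node, require lo < value < hi,
then recurse left with hi=value and right with lo=value.
Preorder trace (stopping at first violation):
  at node 34 with bounds (-inf, +inf): OK
  at node 3 with bounds (-inf, 34): OK
  at node 46 with bounds (34, +inf): OK
  at node 35 with bounds (34, 46): OK
  at node 22 with bounds (34, 35): VIOLATION
Node 22 violates its bound: not (34 < 22 < 35).
Result: Not a valid BST


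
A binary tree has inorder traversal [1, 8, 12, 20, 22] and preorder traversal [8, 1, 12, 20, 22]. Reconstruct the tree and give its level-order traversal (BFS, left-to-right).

Inorder:  [1, 8, 12, 20, 22]
Preorder: [8, 1, 12, 20, 22]
Algorithm: preorder visits root first, so consume preorder in order;
for each root, split the current inorder slice at that value into
left-subtree inorder and right-subtree inorder, then recurse.
Recursive splits:
  root=8; inorder splits into left=[1], right=[12, 20, 22]
  root=1; inorder splits into left=[], right=[]
  root=12; inorder splits into left=[], right=[20, 22]
  root=20; inorder splits into left=[], right=[22]
  root=22; inorder splits into left=[], right=[]
Reconstructed level-order: [8, 1, 12, 20, 22]


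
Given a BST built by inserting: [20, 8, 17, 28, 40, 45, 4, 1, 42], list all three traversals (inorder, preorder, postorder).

Tree insertion order: [20, 8, 17, 28, 40, 45, 4, 1, 42]
Tree (level-order array): [20, 8, 28, 4, 17, None, 40, 1, None, None, None, None, 45, None, None, 42]
Inorder (L, root, R): [1, 4, 8, 17, 20, 28, 40, 42, 45]
Preorder (root, L, R): [20, 8, 4, 1, 17, 28, 40, 45, 42]
Postorder (L, R, root): [1, 4, 17, 8, 42, 45, 40, 28, 20]


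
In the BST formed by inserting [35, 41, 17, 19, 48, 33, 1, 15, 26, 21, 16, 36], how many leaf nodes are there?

Tree built from: [35, 41, 17, 19, 48, 33, 1, 15, 26, 21, 16, 36]
Tree (level-order array): [35, 17, 41, 1, 19, 36, 48, None, 15, None, 33, None, None, None, None, None, 16, 26, None, None, None, 21]
Rule: A leaf has 0 children.
Per-node child counts:
  node 35: 2 child(ren)
  node 17: 2 child(ren)
  node 1: 1 child(ren)
  node 15: 1 child(ren)
  node 16: 0 child(ren)
  node 19: 1 child(ren)
  node 33: 1 child(ren)
  node 26: 1 child(ren)
  node 21: 0 child(ren)
  node 41: 2 child(ren)
  node 36: 0 child(ren)
  node 48: 0 child(ren)
Matching nodes: [16, 21, 36, 48]
Count of leaf nodes: 4


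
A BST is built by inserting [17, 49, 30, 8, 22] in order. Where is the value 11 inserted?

Starting tree (level order): [17, 8, 49, None, None, 30, None, 22]
Insertion path: 17 -> 8
Result: insert 11 as right child of 8
Final tree (level order): [17, 8, 49, None, 11, 30, None, None, None, 22]


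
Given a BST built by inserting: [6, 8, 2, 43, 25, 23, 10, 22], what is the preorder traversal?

Tree insertion order: [6, 8, 2, 43, 25, 23, 10, 22]
Tree (level-order array): [6, 2, 8, None, None, None, 43, 25, None, 23, None, 10, None, None, 22]
Preorder traversal: [6, 2, 8, 43, 25, 23, 10, 22]


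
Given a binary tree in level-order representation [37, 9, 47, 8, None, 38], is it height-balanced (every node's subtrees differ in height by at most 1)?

Tree (level-order array): [37, 9, 47, 8, None, 38]
Definition: a tree is height-balanced if, at every node, |h(left) - h(right)| <= 1 (empty subtree has height -1).
Bottom-up per-node check:
  node 8: h_left=-1, h_right=-1, diff=0 [OK], height=0
  node 9: h_left=0, h_right=-1, diff=1 [OK], height=1
  node 38: h_left=-1, h_right=-1, diff=0 [OK], height=0
  node 47: h_left=0, h_right=-1, diff=1 [OK], height=1
  node 37: h_left=1, h_right=1, diff=0 [OK], height=2
All nodes satisfy the balance condition.
Result: Balanced


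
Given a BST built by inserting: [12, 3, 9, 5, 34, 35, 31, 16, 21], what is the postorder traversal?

Tree insertion order: [12, 3, 9, 5, 34, 35, 31, 16, 21]
Tree (level-order array): [12, 3, 34, None, 9, 31, 35, 5, None, 16, None, None, None, None, None, None, 21]
Postorder traversal: [5, 9, 3, 21, 16, 31, 35, 34, 12]


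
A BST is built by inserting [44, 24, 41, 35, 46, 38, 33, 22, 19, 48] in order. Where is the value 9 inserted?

Starting tree (level order): [44, 24, 46, 22, 41, None, 48, 19, None, 35, None, None, None, None, None, 33, 38]
Insertion path: 44 -> 24 -> 22 -> 19
Result: insert 9 as left child of 19
Final tree (level order): [44, 24, 46, 22, 41, None, 48, 19, None, 35, None, None, None, 9, None, 33, 38]


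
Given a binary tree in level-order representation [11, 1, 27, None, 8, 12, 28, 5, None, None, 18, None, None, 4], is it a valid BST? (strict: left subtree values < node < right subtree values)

Level-order array: [11, 1, 27, None, 8, 12, 28, 5, None, None, 18, None, None, 4]
Validate using subtree bounds (lo, hi): at each node, require lo < value < hi,
then recurse left with hi=value and right with lo=value.
Preorder trace (stopping at first violation):
  at node 11 with bounds (-inf, +inf): OK
  at node 1 with bounds (-inf, 11): OK
  at node 8 with bounds (1, 11): OK
  at node 5 with bounds (1, 8): OK
  at node 4 with bounds (1, 5): OK
  at node 27 with bounds (11, +inf): OK
  at node 12 with bounds (11, 27): OK
  at node 18 with bounds (12, 27): OK
  at node 28 with bounds (27, +inf): OK
No violation found at any node.
Result: Valid BST


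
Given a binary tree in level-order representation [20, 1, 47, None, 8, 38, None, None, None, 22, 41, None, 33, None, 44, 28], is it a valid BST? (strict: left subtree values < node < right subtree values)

Level-order array: [20, 1, 47, None, 8, 38, None, None, None, 22, 41, None, 33, None, 44, 28]
Validate using subtree bounds (lo, hi): at each node, require lo < value < hi,
then recurse left with hi=value and right with lo=value.
Preorder trace (stopping at first violation):
  at node 20 with bounds (-inf, +inf): OK
  at node 1 with bounds (-inf, 20): OK
  at node 8 with bounds (1, 20): OK
  at node 47 with bounds (20, +inf): OK
  at node 38 with bounds (20, 47): OK
  at node 22 with bounds (20, 38): OK
  at node 33 with bounds (22, 38): OK
  at node 28 with bounds (22, 33): OK
  at node 41 with bounds (38, 47): OK
  at node 44 with bounds (41, 47): OK
No violation found at any node.
Result: Valid BST


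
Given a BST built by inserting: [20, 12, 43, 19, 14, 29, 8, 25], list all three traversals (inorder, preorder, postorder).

Tree insertion order: [20, 12, 43, 19, 14, 29, 8, 25]
Tree (level-order array): [20, 12, 43, 8, 19, 29, None, None, None, 14, None, 25]
Inorder (L, root, R): [8, 12, 14, 19, 20, 25, 29, 43]
Preorder (root, L, R): [20, 12, 8, 19, 14, 43, 29, 25]
Postorder (L, R, root): [8, 14, 19, 12, 25, 29, 43, 20]


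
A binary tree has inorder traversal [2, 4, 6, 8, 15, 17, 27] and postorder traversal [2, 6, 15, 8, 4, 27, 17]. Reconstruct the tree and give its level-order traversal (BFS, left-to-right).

Inorder:   [2, 4, 6, 8, 15, 17, 27]
Postorder: [2, 6, 15, 8, 4, 27, 17]
Algorithm: postorder visits root last, so walk postorder right-to-left;
each value is the root of the current inorder slice — split it at that
value, recurse on the right subtree first, then the left.
Recursive splits:
  root=17; inorder splits into left=[2, 4, 6, 8, 15], right=[27]
  root=27; inorder splits into left=[], right=[]
  root=4; inorder splits into left=[2], right=[6, 8, 15]
  root=8; inorder splits into left=[6], right=[15]
  root=15; inorder splits into left=[], right=[]
  root=6; inorder splits into left=[], right=[]
  root=2; inorder splits into left=[], right=[]
Reconstructed level-order: [17, 4, 27, 2, 8, 6, 15]


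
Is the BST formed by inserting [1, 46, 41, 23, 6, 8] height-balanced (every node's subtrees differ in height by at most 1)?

Tree (level-order array): [1, None, 46, 41, None, 23, None, 6, None, None, 8]
Definition: a tree is height-balanced if, at every node, |h(left) - h(right)| <= 1 (empty subtree has height -1).
Bottom-up per-node check:
  node 8: h_left=-1, h_right=-1, diff=0 [OK], height=0
  node 6: h_left=-1, h_right=0, diff=1 [OK], height=1
  node 23: h_left=1, h_right=-1, diff=2 [FAIL (|1--1|=2 > 1)], height=2
  node 41: h_left=2, h_right=-1, diff=3 [FAIL (|2--1|=3 > 1)], height=3
  node 46: h_left=3, h_right=-1, diff=4 [FAIL (|3--1|=4 > 1)], height=4
  node 1: h_left=-1, h_right=4, diff=5 [FAIL (|-1-4|=5 > 1)], height=5
Node 23 violates the condition: |1 - -1| = 2 > 1.
Result: Not balanced


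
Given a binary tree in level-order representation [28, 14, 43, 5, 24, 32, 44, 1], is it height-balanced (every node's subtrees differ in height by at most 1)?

Tree (level-order array): [28, 14, 43, 5, 24, 32, 44, 1]
Definition: a tree is height-balanced if, at every node, |h(left) - h(right)| <= 1 (empty subtree has height -1).
Bottom-up per-node check:
  node 1: h_left=-1, h_right=-1, diff=0 [OK], height=0
  node 5: h_left=0, h_right=-1, diff=1 [OK], height=1
  node 24: h_left=-1, h_right=-1, diff=0 [OK], height=0
  node 14: h_left=1, h_right=0, diff=1 [OK], height=2
  node 32: h_left=-1, h_right=-1, diff=0 [OK], height=0
  node 44: h_left=-1, h_right=-1, diff=0 [OK], height=0
  node 43: h_left=0, h_right=0, diff=0 [OK], height=1
  node 28: h_left=2, h_right=1, diff=1 [OK], height=3
All nodes satisfy the balance condition.
Result: Balanced


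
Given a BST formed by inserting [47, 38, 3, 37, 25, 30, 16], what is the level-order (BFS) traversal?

Tree insertion order: [47, 38, 3, 37, 25, 30, 16]
Tree (level-order array): [47, 38, None, 3, None, None, 37, 25, None, 16, 30]
BFS from the root, enqueuing left then right child of each popped node:
  queue [47] -> pop 47, enqueue [38], visited so far: [47]
  queue [38] -> pop 38, enqueue [3], visited so far: [47, 38]
  queue [3] -> pop 3, enqueue [37], visited so far: [47, 38, 3]
  queue [37] -> pop 37, enqueue [25], visited so far: [47, 38, 3, 37]
  queue [25] -> pop 25, enqueue [16, 30], visited so far: [47, 38, 3, 37, 25]
  queue [16, 30] -> pop 16, enqueue [none], visited so far: [47, 38, 3, 37, 25, 16]
  queue [30] -> pop 30, enqueue [none], visited so far: [47, 38, 3, 37, 25, 16, 30]
Result: [47, 38, 3, 37, 25, 16, 30]


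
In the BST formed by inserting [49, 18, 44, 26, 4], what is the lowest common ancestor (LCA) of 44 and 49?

Tree insertion order: [49, 18, 44, 26, 4]
Tree (level-order array): [49, 18, None, 4, 44, None, None, 26]
In a BST, the LCA of p=44, q=49 is the first node v on the
root-to-leaf path with p <= v <= q (go left if both < v, right if both > v).
Walk from root:
  at 49: 44 <= 49 <= 49, this is the LCA
LCA = 49


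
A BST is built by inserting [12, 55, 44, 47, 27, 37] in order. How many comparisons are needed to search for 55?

Search path for 55: 12 -> 55
Found: True
Comparisons: 2


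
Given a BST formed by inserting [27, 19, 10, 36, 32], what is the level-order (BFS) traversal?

Tree insertion order: [27, 19, 10, 36, 32]
Tree (level-order array): [27, 19, 36, 10, None, 32]
BFS from the root, enqueuing left then right child of each popped node:
  queue [27] -> pop 27, enqueue [19, 36], visited so far: [27]
  queue [19, 36] -> pop 19, enqueue [10], visited so far: [27, 19]
  queue [36, 10] -> pop 36, enqueue [32], visited so far: [27, 19, 36]
  queue [10, 32] -> pop 10, enqueue [none], visited so far: [27, 19, 36, 10]
  queue [32] -> pop 32, enqueue [none], visited so far: [27, 19, 36, 10, 32]
Result: [27, 19, 36, 10, 32]


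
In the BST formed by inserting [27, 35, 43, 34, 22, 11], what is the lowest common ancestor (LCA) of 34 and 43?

Tree insertion order: [27, 35, 43, 34, 22, 11]
Tree (level-order array): [27, 22, 35, 11, None, 34, 43]
In a BST, the LCA of p=34, q=43 is the first node v on the
root-to-leaf path with p <= v <= q (go left if both < v, right if both > v).
Walk from root:
  at 27: both 34 and 43 > 27, go right
  at 35: 34 <= 35 <= 43, this is the LCA
LCA = 35


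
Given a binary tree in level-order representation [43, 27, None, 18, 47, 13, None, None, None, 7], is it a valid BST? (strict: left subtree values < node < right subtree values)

Level-order array: [43, 27, None, 18, 47, 13, None, None, None, 7]
Validate using subtree bounds (lo, hi): at each node, require lo < value < hi,
then recurse left with hi=value and right with lo=value.
Preorder trace (stopping at first violation):
  at node 43 with bounds (-inf, +inf): OK
  at node 27 with bounds (-inf, 43): OK
  at node 18 with bounds (-inf, 27): OK
  at node 13 with bounds (-inf, 18): OK
  at node 7 with bounds (-inf, 13): OK
  at node 47 with bounds (27, 43): VIOLATION
Node 47 violates its bound: not (27 < 47 < 43).
Result: Not a valid BST


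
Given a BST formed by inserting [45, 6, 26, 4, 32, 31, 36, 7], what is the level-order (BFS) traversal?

Tree insertion order: [45, 6, 26, 4, 32, 31, 36, 7]
Tree (level-order array): [45, 6, None, 4, 26, None, None, 7, 32, None, None, 31, 36]
BFS from the root, enqueuing left then right child of each popped node:
  queue [45] -> pop 45, enqueue [6], visited so far: [45]
  queue [6] -> pop 6, enqueue [4, 26], visited so far: [45, 6]
  queue [4, 26] -> pop 4, enqueue [none], visited so far: [45, 6, 4]
  queue [26] -> pop 26, enqueue [7, 32], visited so far: [45, 6, 4, 26]
  queue [7, 32] -> pop 7, enqueue [none], visited so far: [45, 6, 4, 26, 7]
  queue [32] -> pop 32, enqueue [31, 36], visited so far: [45, 6, 4, 26, 7, 32]
  queue [31, 36] -> pop 31, enqueue [none], visited so far: [45, 6, 4, 26, 7, 32, 31]
  queue [36] -> pop 36, enqueue [none], visited so far: [45, 6, 4, 26, 7, 32, 31, 36]
Result: [45, 6, 4, 26, 7, 32, 31, 36]


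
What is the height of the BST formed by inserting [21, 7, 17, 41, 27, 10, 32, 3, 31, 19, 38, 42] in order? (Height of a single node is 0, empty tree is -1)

Insertion order: [21, 7, 17, 41, 27, 10, 32, 3, 31, 19, 38, 42]
Tree (level-order array): [21, 7, 41, 3, 17, 27, 42, None, None, 10, 19, None, 32, None, None, None, None, None, None, 31, 38]
Compute height bottom-up (empty subtree = -1):
  height(3) = 1 + max(-1, -1) = 0
  height(10) = 1 + max(-1, -1) = 0
  height(19) = 1 + max(-1, -1) = 0
  height(17) = 1 + max(0, 0) = 1
  height(7) = 1 + max(0, 1) = 2
  height(31) = 1 + max(-1, -1) = 0
  height(38) = 1 + max(-1, -1) = 0
  height(32) = 1 + max(0, 0) = 1
  height(27) = 1 + max(-1, 1) = 2
  height(42) = 1 + max(-1, -1) = 0
  height(41) = 1 + max(2, 0) = 3
  height(21) = 1 + max(2, 3) = 4
Height = 4


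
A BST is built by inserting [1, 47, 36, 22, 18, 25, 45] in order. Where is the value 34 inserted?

Starting tree (level order): [1, None, 47, 36, None, 22, 45, 18, 25]
Insertion path: 1 -> 47 -> 36 -> 22 -> 25
Result: insert 34 as right child of 25
Final tree (level order): [1, None, 47, 36, None, 22, 45, 18, 25, None, None, None, None, None, 34]


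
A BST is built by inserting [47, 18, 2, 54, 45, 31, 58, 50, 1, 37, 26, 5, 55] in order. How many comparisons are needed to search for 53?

Search path for 53: 47 -> 54 -> 50
Found: False
Comparisons: 3


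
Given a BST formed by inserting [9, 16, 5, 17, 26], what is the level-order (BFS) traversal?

Tree insertion order: [9, 16, 5, 17, 26]
Tree (level-order array): [9, 5, 16, None, None, None, 17, None, 26]
BFS from the root, enqueuing left then right child of each popped node:
  queue [9] -> pop 9, enqueue [5, 16], visited so far: [9]
  queue [5, 16] -> pop 5, enqueue [none], visited so far: [9, 5]
  queue [16] -> pop 16, enqueue [17], visited so far: [9, 5, 16]
  queue [17] -> pop 17, enqueue [26], visited so far: [9, 5, 16, 17]
  queue [26] -> pop 26, enqueue [none], visited so far: [9, 5, 16, 17, 26]
Result: [9, 5, 16, 17, 26]


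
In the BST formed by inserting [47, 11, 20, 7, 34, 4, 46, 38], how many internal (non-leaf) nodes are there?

Tree built from: [47, 11, 20, 7, 34, 4, 46, 38]
Tree (level-order array): [47, 11, None, 7, 20, 4, None, None, 34, None, None, None, 46, 38]
Rule: An internal node has at least one child.
Per-node child counts:
  node 47: 1 child(ren)
  node 11: 2 child(ren)
  node 7: 1 child(ren)
  node 4: 0 child(ren)
  node 20: 1 child(ren)
  node 34: 1 child(ren)
  node 46: 1 child(ren)
  node 38: 0 child(ren)
Matching nodes: [47, 11, 7, 20, 34, 46]
Count of internal (non-leaf) nodes: 6


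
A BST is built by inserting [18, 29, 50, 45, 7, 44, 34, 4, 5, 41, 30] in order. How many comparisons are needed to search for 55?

Search path for 55: 18 -> 29 -> 50
Found: False
Comparisons: 3


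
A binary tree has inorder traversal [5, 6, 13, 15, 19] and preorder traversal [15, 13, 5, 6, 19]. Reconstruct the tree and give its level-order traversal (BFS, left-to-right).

Inorder:  [5, 6, 13, 15, 19]
Preorder: [15, 13, 5, 6, 19]
Algorithm: preorder visits root first, so consume preorder in order;
for each root, split the current inorder slice at that value into
left-subtree inorder and right-subtree inorder, then recurse.
Recursive splits:
  root=15; inorder splits into left=[5, 6, 13], right=[19]
  root=13; inorder splits into left=[5, 6], right=[]
  root=5; inorder splits into left=[], right=[6]
  root=6; inorder splits into left=[], right=[]
  root=19; inorder splits into left=[], right=[]
Reconstructed level-order: [15, 13, 19, 5, 6]


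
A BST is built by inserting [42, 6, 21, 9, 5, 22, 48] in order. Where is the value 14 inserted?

Starting tree (level order): [42, 6, 48, 5, 21, None, None, None, None, 9, 22]
Insertion path: 42 -> 6 -> 21 -> 9
Result: insert 14 as right child of 9
Final tree (level order): [42, 6, 48, 5, 21, None, None, None, None, 9, 22, None, 14]


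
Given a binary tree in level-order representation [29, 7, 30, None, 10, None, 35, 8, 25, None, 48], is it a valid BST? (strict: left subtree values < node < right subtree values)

Level-order array: [29, 7, 30, None, 10, None, 35, 8, 25, None, 48]
Validate using subtree bounds (lo, hi): at each node, require lo < value < hi,
then recurse left with hi=value and right with lo=value.
Preorder trace (stopping at first violation):
  at node 29 with bounds (-inf, +inf): OK
  at node 7 with bounds (-inf, 29): OK
  at node 10 with bounds (7, 29): OK
  at node 8 with bounds (7, 10): OK
  at node 25 with bounds (10, 29): OK
  at node 30 with bounds (29, +inf): OK
  at node 35 with bounds (30, +inf): OK
  at node 48 with bounds (35, +inf): OK
No violation found at any node.
Result: Valid BST


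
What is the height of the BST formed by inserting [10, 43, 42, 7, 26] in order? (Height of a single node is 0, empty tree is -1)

Insertion order: [10, 43, 42, 7, 26]
Tree (level-order array): [10, 7, 43, None, None, 42, None, 26]
Compute height bottom-up (empty subtree = -1):
  height(7) = 1 + max(-1, -1) = 0
  height(26) = 1 + max(-1, -1) = 0
  height(42) = 1 + max(0, -1) = 1
  height(43) = 1 + max(1, -1) = 2
  height(10) = 1 + max(0, 2) = 3
Height = 3


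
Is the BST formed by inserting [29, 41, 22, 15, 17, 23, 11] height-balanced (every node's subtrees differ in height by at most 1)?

Tree (level-order array): [29, 22, 41, 15, 23, None, None, 11, 17]
Definition: a tree is height-balanced if, at every node, |h(left) - h(right)| <= 1 (empty subtree has height -1).
Bottom-up per-node check:
  node 11: h_left=-1, h_right=-1, diff=0 [OK], height=0
  node 17: h_left=-1, h_right=-1, diff=0 [OK], height=0
  node 15: h_left=0, h_right=0, diff=0 [OK], height=1
  node 23: h_left=-1, h_right=-1, diff=0 [OK], height=0
  node 22: h_left=1, h_right=0, diff=1 [OK], height=2
  node 41: h_left=-1, h_right=-1, diff=0 [OK], height=0
  node 29: h_left=2, h_right=0, diff=2 [FAIL (|2-0|=2 > 1)], height=3
Node 29 violates the condition: |2 - 0| = 2 > 1.
Result: Not balanced


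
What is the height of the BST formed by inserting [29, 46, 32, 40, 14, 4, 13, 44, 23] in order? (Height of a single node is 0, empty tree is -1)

Insertion order: [29, 46, 32, 40, 14, 4, 13, 44, 23]
Tree (level-order array): [29, 14, 46, 4, 23, 32, None, None, 13, None, None, None, 40, None, None, None, 44]
Compute height bottom-up (empty subtree = -1):
  height(13) = 1 + max(-1, -1) = 0
  height(4) = 1 + max(-1, 0) = 1
  height(23) = 1 + max(-1, -1) = 0
  height(14) = 1 + max(1, 0) = 2
  height(44) = 1 + max(-1, -1) = 0
  height(40) = 1 + max(-1, 0) = 1
  height(32) = 1 + max(-1, 1) = 2
  height(46) = 1 + max(2, -1) = 3
  height(29) = 1 + max(2, 3) = 4
Height = 4


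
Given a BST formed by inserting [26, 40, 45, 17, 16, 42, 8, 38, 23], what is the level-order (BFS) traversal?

Tree insertion order: [26, 40, 45, 17, 16, 42, 8, 38, 23]
Tree (level-order array): [26, 17, 40, 16, 23, 38, 45, 8, None, None, None, None, None, 42]
BFS from the root, enqueuing left then right child of each popped node:
  queue [26] -> pop 26, enqueue [17, 40], visited so far: [26]
  queue [17, 40] -> pop 17, enqueue [16, 23], visited so far: [26, 17]
  queue [40, 16, 23] -> pop 40, enqueue [38, 45], visited so far: [26, 17, 40]
  queue [16, 23, 38, 45] -> pop 16, enqueue [8], visited so far: [26, 17, 40, 16]
  queue [23, 38, 45, 8] -> pop 23, enqueue [none], visited so far: [26, 17, 40, 16, 23]
  queue [38, 45, 8] -> pop 38, enqueue [none], visited so far: [26, 17, 40, 16, 23, 38]
  queue [45, 8] -> pop 45, enqueue [42], visited so far: [26, 17, 40, 16, 23, 38, 45]
  queue [8, 42] -> pop 8, enqueue [none], visited so far: [26, 17, 40, 16, 23, 38, 45, 8]
  queue [42] -> pop 42, enqueue [none], visited so far: [26, 17, 40, 16, 23, 38, 45, 8, 42]
Result: [26, 17, 40, 16, 23, 38, 45, 8, 42]


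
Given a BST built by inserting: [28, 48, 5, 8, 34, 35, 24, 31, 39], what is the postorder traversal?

Tree insertion order: [28, 48, 5, 8, 34, 35, 24, 31, 39]
Tree (level-order array): [28, 5, 48, None, 8, 34, None, None, 24, 31, 35, None, None, None, None, None, 39]
Postorder traversal: [24, 8, 5, 31, 39, 35, 34, 48, 28]


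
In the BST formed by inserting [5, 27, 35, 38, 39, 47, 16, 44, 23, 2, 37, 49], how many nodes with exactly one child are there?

Tree built from: [5, 27, 35, 38, 39, 47, 16, 44, 23, 2, 37, 49]
Tree (level-order array): [5, 2, 27, None, None, 16, 35, None, 23, None, 38, None, None, 37, 39, None, None, None, 47, 44, 49]
Rule: These are nodes with exactly 1 non-null child.
Per-node child counts:
  node 5: 2 child(ren)
  node 2: 0 child(ren)
  node 27: 2 child(ren)
  node 16: 1 child(ren)
  node 23: 0 child(ren)
  node 35: 1 child(ren)
  node 38: 2 child(ren)
  node 37: 0 child(ren)
  node 39: 1 child(ren)
  node 47: 2 child(ren)
  node 44: 0 child(ren)
  node 49: 0 child(ren)
Matching nodes: [16, 35, 39]
Count of nodes with exactly one child: 3


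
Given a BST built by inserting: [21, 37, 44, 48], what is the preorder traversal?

Tree insertion order: [21, 37, 44, 48]
Tree (level-order array): [21, None, 37, None, 44, None, 48]
Preorder traversal: [21, 37, 44, 48]


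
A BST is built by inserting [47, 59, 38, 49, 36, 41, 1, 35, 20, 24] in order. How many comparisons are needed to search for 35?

Search path for 35: 47 -> 38 -> 36 -> 1 -> 35
Found: True
Comparisons: 5


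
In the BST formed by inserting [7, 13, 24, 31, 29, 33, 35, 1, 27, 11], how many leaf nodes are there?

Tree built from: [7, 13, 24, 31, 29, 33, 35, 1, 27, 11]
Tree (level-order array): [7, 1, 13, None, None, 11, 24, None, None, None, 31, 29, 33, 27, None, None, 35]
Rule: A leaf has 0 children.
Per-node child counts:
  node 7: 2 child(ren)
  node 1: 0 child(ren)
  node 13: 2 child(ren)
  node 11: 0 child(ren)
  node 24: 1 child(ren)
  node 31: 2 child(ren)
  node 29: 1 child(ren)
  node 27: 0 child(ren)
  node 33: 1 child(ren)
  node 35: 0 child(ren)
Matching nodes: [1, 11, 27, 35]
Count of leaf nodes: 4


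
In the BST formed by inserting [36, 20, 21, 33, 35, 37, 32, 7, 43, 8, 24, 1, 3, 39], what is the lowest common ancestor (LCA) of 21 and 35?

Tree insertion order: [36, 20, 21, 33, 35, 37, 32, 7, 43, 8, 24, 1, 3, 39]
Tree (level-order array): [36, 20, 37, 7, 21, None, 43, 1, 8, None, 33, 39, None, None, 3, None, None, 32, 35, None, None, None, None, 24]
In a BST, the LCA of p=21, q=35 is the first node v on the
root-to-leaf path with p <= v <= q (go left if both < v, right if both > v).
Walk from root:
  at 36: both 21 and 35 < 36, go left
  at 20: both 21 and 35 > 20, go right
  at 21: 21 <= 21 <= 35, this is the LCA
LCA = 21


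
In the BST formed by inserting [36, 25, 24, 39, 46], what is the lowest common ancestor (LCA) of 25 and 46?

Tree insertion order: [36, 25, 24, 39, 46]
Tree (level-order array): [36, 25, 39, 24, None, None, 46]
In a BST, the LCA of p=25, q=46 is the first node v on the
root-to-leaf path with p <= v <= q (go left if both < v, right if both > v).
Walk from root:
  at 36: 25 <= 36 <= 46, this is the LCA
LCA = 36


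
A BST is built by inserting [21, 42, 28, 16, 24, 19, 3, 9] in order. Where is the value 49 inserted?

Starting tree (level order): [21, 16, 42, 3, 19, 28, None, None, 9, None, None, 24]
Insertion path: 21 -> 42
Result: insert 49 as right child of 42
Final tree (level order): [21, 16, 42, 3, 19, 28, 49, None, 9, None, None, 24]


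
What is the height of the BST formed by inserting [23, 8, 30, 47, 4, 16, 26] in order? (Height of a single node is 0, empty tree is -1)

Insertion order: [23, 8, 30, 47, 4, 16, 26]
Tree (level-order array): [23, 8, 30, 4, 16, 26, 47]
Compute height bottom-up (empty subtree = -1):
  height(4) = 1 + max(-1, -1) = 0
  height(16) = 1 + max(-1, -1) = 0
  height(8) = 1 + max(0, 0) = 1
  height(26) = 1 + max(-1, -1) = 0
  height(47) = 1 + max(-1, -1) = 0
  height(30) = 1 + max(0, 0) = 1
  height(23) = 1 + max(1, 1) = 2
Height = 2


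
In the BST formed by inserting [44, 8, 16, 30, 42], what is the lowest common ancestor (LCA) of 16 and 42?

Tree insertion order: [44, 8, 16, 30, 42]
Tree (level-order array): [44, 8, None, None, 16, None, 30, None, 42]
In a BST, the LCA of p=16, q=42 is the first node v on the
root-to-leaf path with p <= v <= q (go left if both < v, right if both > v).
Walk from root:
  at 44: both 16 and 42 < 44, go left
  at 8: both 16 and 42 > 8, go right
  at 16: 16 <= 16 <= 42, this is the LCA
LCA = 16


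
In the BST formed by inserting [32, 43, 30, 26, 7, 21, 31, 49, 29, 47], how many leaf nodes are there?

Tree built from: [32, 43, 30, 26, 7, 21, 31, 49, 29, 47]
Tree (level-order array): [32, 30, 43, 26, 31, None, 49, 7, 29, None, None, 47, None, None, 21]
Rule: A leaf has 0 children.
Per-node child counts:
  node 32: 2 child(ren)
  node 30: 2 child(ren)
  node 26: 2 child(ren)
  node 7: 1 child(ren)
  node 21: 0 child(ren)
  node 29: 0 child(ren)
  node 31: 0 child(ren)
  node 43: 1 child(ren)
  node 49: 1 child(ren)
  node 47: 0 child(ren)
Matching nodes: [21, 29, 31, 47]
Count of leaf nodes: 4


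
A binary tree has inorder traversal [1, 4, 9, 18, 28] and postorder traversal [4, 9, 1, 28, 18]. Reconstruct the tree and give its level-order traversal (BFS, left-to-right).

Inorder:   [1, 4, 9, 18, 28]
Postorder: [4, 9, 1, 28, 18]
Algorithm: postorder visits root last, so walk postorder right-to-left;
each value is the root of the current inorder slice — split it at that
value, recurse on the right subtree first, then the left.
Recursive splits:
  root=18; inorder splits into left=[1, 4, 9], right=[28]
  root=28; inorder splits into left=[], right=[]
  root=1; inorder splits into left=[], right=[4, 9]
  root=9; inorder splits into left=[4], right=[]
  root=4; inorder splits into left=[], right=[]
Reconstructed level-order: [18, 1, 28, 9, 4]


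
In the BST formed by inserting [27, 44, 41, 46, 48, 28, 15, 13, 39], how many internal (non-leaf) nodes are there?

Tree built from: [27, 44, 41, 46, 48, 28, 15, 13, 39]
Tree (level-order array): [27, 15, 44, 13, None, 41, 46, None, None, 28, None, None, 48, None, 39]
Rule: An internal node has at least one child.
Per-node child counts:
  node 27: 2 child(ren)
  node 15: 1 child(ren)
  node 13: 0 child(ren)
  node 44: 2 child(ren)
  node 41: 1 child(ren)
  node 28: 1 child(ren)
  node 39: 0 child(ren)
  node 46: 1 child(ren)
  node 48: 0 child(ren)
Matching nodes: [27, 15, 44, 41, 28, 46]
Count of internal (non-leaf) nodes: 6


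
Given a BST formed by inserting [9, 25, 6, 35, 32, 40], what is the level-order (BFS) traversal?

Tree insertion order: [9, 25, 6, 35, 32, 40]
Tree (level-order array): [9, 6, 25, None, None, None, 35, 32, 40]
BFS from the root, enqueuing left then right child of each popped node:
  queue [9] -> pop 9, enqueue [6, 25], visited so far: [9]
  queue [6, 25] -> pop 6, enqueue [none], visited so far: [9, 6]
  queue [25] -> pop 25, enqueue [35], visited so far: [9, 6, 25]
  queue [35] -> pop 35, enqueue [32, 40], visited so far: [9, 6, 25, 35]
  queue [32, 40] -> pop 32, enqueue [none], visited so far: [9, 6, 25, 35, 32]
  queue [40] -> pop 40, enqueue [none], visited so far: [9, 6, 25, 35, 32, 40]
Result: [9, 6, 25, 35, 32, 40]


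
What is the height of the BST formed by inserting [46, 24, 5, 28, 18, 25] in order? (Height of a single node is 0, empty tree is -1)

Insertion order: [46, 24, 5, 28, 18, 25]
Tree (level-order array): [46, 24, None, 5, 28, None, 18, 25]
Compute height bottom-up (empty subtree = -1):
  height(18) = 1 + max(-1, -1) = 0
  height(5) = 1 + max(-1, 0) = 1
  height(25) = 1 + max(-1, -1) = 0
  height(28) = 1 + max(0, -1) = 1
  height(24) = 1 + max(1, 1) = 2
  height(46) = 1 + max(2, -1) = 3
Height = 3


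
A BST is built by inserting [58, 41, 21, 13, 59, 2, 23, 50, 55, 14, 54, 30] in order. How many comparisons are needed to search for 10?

Search path for 10: 58 -> 41 -> 21 -> 13 -> 2
Found: False
Comparisons: 5


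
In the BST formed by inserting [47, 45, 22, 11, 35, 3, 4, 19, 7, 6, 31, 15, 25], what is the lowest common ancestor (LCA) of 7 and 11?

Tree insertion order: [47, 45, 22, 11, 35, 3, 4, 19, 7, 6, 31, 15, 25]
Tree (level-order array): [47, 45, None, 22, None, 11, 35, 3, 19, 31, None, None, 4, 15, None, 25, None, None, 7, None, None, None, None, 6]
In a BST, the LCA of p=7, q=11 is the first node v on the
root-to-leaf path with p <= v <= q (go left if both < v, right if both > v).
Walk from root:
  at 47: both 7 and 11 < 47, go left
  at 45: both 7 and 11 < 45, go left
  at 22: both 7 and 11 < 22, go left
  at 11: 7 <= 11 <= 11, this is the LCA
LCA = 11


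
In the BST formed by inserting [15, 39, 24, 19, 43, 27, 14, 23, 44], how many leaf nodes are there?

Tree built from: [15, 39, 24, 19, 43, 27, 14, 23, 44]
Tree (level-order array): [15, 14, 39, None, None, 24, 43, 19, 27, None, 44, None, 23]
Rule: A leaf has 0 children.
Per-node child counts:
  node 15: 2 child(ren)
  node 14: 0 child(ren)
  node 39: 2 child(ren)
  node 24: 2 child(ren)
  node 19: 1 child(ren)
  node 23: 0 child(ren)
  node 27: 0 child(ren)
  node 43: 1 child(ren)
  node 44: 0 child(ren)
Matching nodes: [14, 23, 27, 44]
Count of leaf nodes: 4


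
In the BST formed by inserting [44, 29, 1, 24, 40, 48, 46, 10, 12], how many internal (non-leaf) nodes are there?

Tree built from: [44, 29, 1, 24, 40, 48, 46, 10, 12]
Tree (level-order array): [44, 29, 48, 1, 40, 46, None, None, 24, None, None, None, None, 10, None, None, 12]
Rule: An internal node has at least one child.
Per-node child counts:
  node 44: 2 child(ren)
  node 29: 2 child(ren)
  node 1: 1 child(ren)
  node 24: 1 child(ren)
  node 10: 1 child(ren)
  node 12: 0 child(ren)
  node 40: 0 child(ren)
  node 48: 1 child(ren)
  node 46: 0 child(ren)
Matching nodes: [44, 29, 1, 24, 10, 48]
Count of internal (non-leaf) nodes: 6


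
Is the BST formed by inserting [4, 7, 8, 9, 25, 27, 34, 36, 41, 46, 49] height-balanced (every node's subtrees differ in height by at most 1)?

Tree (level-order array): [4, None, 7, None, 8, None, 9, None, 25, None, 27, None, 34, None, 36, None, 41, None, 46, None, 49]
Definition: a tree is height-balanced if, at every node, |h(left) - h(right)| <= 1 (empty subtree has height -1).
Bottom-up per-node check:
  node 49: h_left=-1, h_right=-1, diff=0 [OK], height=0
  node 46: h_left=-1, h_right=0, diff=1 [OK], height=1
  node 41: h_left=-1, h_right=1, diff=2 [FAIL (|-1-1|=2 > 1)], height=2
  node 36: h_left=-1, h_right=2, diff=3 [FAIL (|-1-2|=3 > 1)], height=3
  node 34: h_left=-1, h_right=3, diff=4 [FAIL (|-1-3|=4 > 1)], height=4
  node 27: h_left=-1, h_right=4, diff=5 [FAIL (|-1-4|=5 > 1)], height=5
  node 25: h_left=-1, h_right=5, diff=6 [FAIL (|-1-5|=6 > 1)], height=6
  node 9: h_left=-1, h_right=6, diff=7 [FAIL (|-1-6|=7 > 1)], height=7
  node 8: h_left=-1, h_right=7, diff=8 [FAIL (|-1-7|=8 > 1)], height=8
  node 7: h_left=-1, h_right=8, diff=9 [FAIL (|-1-8|=9 > 1)], height=9
  node 4: h_left=-1, h_right=9, diff=10 [FAIL (|-1-9|=10 > 1)], height=10
Node 41 violates the condition: |-1 - 1| = 2 > 1.
Result: Not balanced


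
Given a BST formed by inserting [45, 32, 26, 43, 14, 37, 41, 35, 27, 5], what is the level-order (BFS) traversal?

Tree insertion order: [45, 32, 26, 43, 14, 37, 41, 35, 27, 5]
Tree (level-order array): [45, 32, None, 26, 43, 14, 27, 37, None, 5, None, None, None, 35, 41]
BFS from the root, enqueuing left then right child of each popped node:
  queue [45] -> pop 45, enqueue [32], visited so far: [45]
  queue [32] -> pop 32, enqueue [26, 43], visited so far: [45, 32]
  queue [26, 43] -> pop 26, enqueue [14, 27], visited so far: [45, 32, 26]
  queue [43, 14, 27] -> pop 43, enqueue [37], visited so far: [45, 32, 26, 43]
  queue [14, 27, 37] -> pop 14, enqueue [5], visited so far: [45, 32, 26, 43, 14]
  queue [27, 37, 5] -> pop 27, enqueue [none], visited so far: [45, 32, 26, 43, 14, 27]
  queue [37, 5] -> pop 37, enqueue [35, 41], visited so far: [45, 32, 26, 43, 14, 27, 37]
  queue [5, 35, 41] -> pop 5, enqueue [none], visited so far: [45, 32, 26, 43, 14, 27, 37, 5]
  queue [35, 41] -> pop 35, enqueue [none], visited so far: [45, 32, 26, 43, 14, 27, 37, 5, 35]
  queue [41] -> pop 41, enqueue [none], visited so far: [45, 32, 26, 43, 14, 27, 37, 5, 35, 41]
Result: [45, 32, 26, 43, 14, 27, 37, 5, 35, 41]


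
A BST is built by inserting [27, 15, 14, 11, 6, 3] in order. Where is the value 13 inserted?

Starting tree (level order): [27, 15, None, 14, None, 11, None, 6, None, 3]
Insertion path: 27 -> 15 -> 14 -> 11
Result: insert 13 as right child of 11
Final tree (level order): [27, 15, None, 14, None, 11, None, 6, 13, 3]


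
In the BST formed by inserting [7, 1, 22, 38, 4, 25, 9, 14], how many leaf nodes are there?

Tree built from: [7, 1, 22, 38, 4, 25, 9, 14]
Tree (level-order array): [7, 1, 22, None, 4, 9, 38, None, None, None, 14, 25]
Rule: A leaf has 0 children.
Per-node child counts:
  node 7: 2 child(ren)
  node 1: 1 child(ren)
  node 4: 0 child(ren)
  node 22: 2 child(ren)
  node 9: 1 child(ren)
  node 14: 0 child(ren)
  node 38: 1 child(ren)
  node 25: 0 child(ren)
Matching nodes: [4, 14, 25]
Count of leaf nodes: 3


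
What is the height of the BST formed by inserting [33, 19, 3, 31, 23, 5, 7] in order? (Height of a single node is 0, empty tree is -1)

Insertion order: [33, 19, 3, 31, 23, 5, 7]
Tree (level-order array): [33, 19, None, 3, 31, None, 5, 23, None, None, 7]
Compute height bottom-up (empty subtree = -1):
  height(7) = 1 + max(-1, -1) = 0
  height(5) = 1 + max(-1, 0) = 1
  height(3) = 1 + max(-1, 1) = 2
  height(23) = 1 + max(-1, -1) = 0
  height(31) = 1 + max(0, -1) = 1
  height(19) = 1 + max(2, 1) = 3
  height(33) = 1 + max(3, -1) = 4
Height = 4


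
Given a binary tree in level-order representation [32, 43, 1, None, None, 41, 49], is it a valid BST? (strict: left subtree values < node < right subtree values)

Level-order array: [32, 43, 1, None, None, 41, 49]
Validate using subtree bounds (lo, hi): at each node, require lo < value < hi,
then recurse left with hi=value and right with lo=value.
Preorder trace (stopping at first violation):
  at node 32 with bounds (-inf, +inf): OK
  at node 43 with bounds (-inf, 32): VIOLATION
Node 43 violates its bound: not (-inf < 43 < 32).
Result: Not a valid BST
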